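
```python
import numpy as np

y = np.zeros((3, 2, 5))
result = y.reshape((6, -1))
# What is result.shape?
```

(6, 5)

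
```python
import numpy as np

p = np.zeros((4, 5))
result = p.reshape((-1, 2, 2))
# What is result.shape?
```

(5, 2, 2)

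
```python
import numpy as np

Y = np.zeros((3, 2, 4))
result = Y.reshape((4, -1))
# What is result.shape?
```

(4, 6)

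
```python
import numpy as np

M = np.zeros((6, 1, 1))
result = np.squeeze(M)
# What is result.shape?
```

(6,)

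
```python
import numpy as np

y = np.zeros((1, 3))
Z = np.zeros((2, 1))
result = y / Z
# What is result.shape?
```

(2, 3)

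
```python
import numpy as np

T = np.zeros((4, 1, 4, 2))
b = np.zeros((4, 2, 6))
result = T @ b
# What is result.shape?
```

(4, 4, 4, 6)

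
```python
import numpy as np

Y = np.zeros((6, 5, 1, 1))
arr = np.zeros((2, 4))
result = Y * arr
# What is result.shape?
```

(6, 5, 2, 4)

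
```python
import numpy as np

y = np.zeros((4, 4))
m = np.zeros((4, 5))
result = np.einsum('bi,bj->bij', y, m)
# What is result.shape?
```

(4, 4, 5)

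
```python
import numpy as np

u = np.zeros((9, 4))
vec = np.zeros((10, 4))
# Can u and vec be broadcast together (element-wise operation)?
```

No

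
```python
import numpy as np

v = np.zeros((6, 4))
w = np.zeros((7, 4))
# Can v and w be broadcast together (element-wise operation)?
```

No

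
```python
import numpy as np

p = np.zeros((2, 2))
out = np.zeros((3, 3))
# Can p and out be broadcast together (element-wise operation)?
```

No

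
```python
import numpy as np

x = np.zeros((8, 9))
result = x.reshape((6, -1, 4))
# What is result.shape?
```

(6, 3, 4)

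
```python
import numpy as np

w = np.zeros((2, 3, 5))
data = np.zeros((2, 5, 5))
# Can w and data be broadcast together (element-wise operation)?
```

No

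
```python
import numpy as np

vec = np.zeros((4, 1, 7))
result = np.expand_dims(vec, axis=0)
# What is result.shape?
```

(1, 4, 1, 7)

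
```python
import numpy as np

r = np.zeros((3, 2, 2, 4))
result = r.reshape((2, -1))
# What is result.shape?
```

(2, 24)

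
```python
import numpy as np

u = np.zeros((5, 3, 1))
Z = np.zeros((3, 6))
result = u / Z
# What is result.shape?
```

(5, 3, 6)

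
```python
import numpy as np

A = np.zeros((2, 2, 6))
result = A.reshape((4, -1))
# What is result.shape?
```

(4, 6)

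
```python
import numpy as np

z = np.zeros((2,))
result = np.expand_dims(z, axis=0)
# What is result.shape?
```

(1, 2)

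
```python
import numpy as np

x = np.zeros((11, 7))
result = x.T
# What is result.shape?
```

(7, 11)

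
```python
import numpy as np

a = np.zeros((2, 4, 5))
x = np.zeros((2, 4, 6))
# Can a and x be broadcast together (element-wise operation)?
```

No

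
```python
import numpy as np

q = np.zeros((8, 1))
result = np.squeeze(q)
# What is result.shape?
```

(8,)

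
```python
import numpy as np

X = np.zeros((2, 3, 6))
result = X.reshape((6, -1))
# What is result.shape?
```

(6, 6)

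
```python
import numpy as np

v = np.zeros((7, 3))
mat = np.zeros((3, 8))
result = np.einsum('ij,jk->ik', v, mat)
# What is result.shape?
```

(7, 8)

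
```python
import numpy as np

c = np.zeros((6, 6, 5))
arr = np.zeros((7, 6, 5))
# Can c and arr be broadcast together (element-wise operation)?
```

No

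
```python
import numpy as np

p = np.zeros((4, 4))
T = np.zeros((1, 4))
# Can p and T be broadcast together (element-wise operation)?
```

Yes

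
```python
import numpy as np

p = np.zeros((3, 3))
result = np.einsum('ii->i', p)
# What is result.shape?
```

(3,)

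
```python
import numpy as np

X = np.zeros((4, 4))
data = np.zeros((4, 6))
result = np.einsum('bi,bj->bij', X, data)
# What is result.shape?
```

(4, 4, 6)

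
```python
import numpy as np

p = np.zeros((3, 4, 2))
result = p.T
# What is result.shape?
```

(2, 4, 3)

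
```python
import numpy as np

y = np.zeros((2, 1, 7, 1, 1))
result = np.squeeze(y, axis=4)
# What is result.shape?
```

(2, 1, 7, 1)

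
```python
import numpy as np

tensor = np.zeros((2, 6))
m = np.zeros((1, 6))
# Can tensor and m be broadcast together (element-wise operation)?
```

Yes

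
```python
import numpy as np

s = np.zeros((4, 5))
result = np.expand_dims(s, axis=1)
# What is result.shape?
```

(4, 1, 5)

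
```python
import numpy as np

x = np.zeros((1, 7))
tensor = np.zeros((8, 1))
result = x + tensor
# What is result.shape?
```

(8, 7)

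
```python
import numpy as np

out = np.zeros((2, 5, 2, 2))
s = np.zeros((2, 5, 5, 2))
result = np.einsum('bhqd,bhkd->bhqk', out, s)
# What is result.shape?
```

(2, 5, 2, 5)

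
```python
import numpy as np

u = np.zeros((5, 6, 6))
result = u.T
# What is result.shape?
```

(6, 6, 5)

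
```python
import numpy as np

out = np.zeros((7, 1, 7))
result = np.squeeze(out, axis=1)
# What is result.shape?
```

(7, 7)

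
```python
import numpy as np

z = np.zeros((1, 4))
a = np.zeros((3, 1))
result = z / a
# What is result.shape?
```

(3, 4)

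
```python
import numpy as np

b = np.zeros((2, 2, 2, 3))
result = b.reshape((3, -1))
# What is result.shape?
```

(3, 8)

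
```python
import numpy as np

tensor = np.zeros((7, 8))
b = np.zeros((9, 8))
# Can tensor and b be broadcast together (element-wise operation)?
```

No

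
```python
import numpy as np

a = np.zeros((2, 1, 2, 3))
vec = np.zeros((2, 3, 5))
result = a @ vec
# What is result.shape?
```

(2, 2, 2, 5)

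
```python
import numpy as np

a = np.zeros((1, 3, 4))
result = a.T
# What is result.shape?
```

(4, 3, 1)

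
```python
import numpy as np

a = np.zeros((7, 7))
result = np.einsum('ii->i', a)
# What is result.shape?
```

(7,)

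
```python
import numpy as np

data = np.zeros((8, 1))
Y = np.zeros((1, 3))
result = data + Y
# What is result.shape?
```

(8, 3)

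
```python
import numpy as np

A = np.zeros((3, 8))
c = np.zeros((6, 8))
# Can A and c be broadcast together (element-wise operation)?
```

No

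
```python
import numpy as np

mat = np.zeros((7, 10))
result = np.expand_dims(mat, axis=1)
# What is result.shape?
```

(7, 1, 10)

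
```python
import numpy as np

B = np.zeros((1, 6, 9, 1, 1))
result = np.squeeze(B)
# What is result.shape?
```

(6, 9)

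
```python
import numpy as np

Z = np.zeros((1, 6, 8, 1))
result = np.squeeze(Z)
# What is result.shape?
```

(6, 8)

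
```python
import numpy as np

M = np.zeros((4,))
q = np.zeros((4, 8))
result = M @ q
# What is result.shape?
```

(8,)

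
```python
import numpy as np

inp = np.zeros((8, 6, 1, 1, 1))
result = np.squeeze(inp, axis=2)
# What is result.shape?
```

(8, 6, 1, 1)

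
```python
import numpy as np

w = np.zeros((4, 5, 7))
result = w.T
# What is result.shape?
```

(7, 5, 4)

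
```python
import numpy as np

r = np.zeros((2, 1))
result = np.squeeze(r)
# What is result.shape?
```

(2,)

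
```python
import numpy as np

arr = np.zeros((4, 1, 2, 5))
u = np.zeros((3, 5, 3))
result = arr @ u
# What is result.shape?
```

(4, 3, 2, 3)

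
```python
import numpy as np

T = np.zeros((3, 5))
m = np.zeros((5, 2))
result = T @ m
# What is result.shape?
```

(3, 2)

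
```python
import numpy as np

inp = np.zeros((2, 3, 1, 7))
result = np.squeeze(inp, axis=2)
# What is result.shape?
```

(2, 3, 7)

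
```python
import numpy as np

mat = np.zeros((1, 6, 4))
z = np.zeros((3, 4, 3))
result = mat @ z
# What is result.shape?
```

(3, 6, 3)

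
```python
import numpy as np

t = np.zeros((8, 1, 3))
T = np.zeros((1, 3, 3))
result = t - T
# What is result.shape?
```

(8, 3, 3)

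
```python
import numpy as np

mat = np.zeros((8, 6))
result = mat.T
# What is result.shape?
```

(6, 8)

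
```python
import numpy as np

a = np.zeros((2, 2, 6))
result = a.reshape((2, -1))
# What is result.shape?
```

(2, 12)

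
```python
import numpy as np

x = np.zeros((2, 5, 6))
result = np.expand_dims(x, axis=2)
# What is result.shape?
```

(2, 5, 1, 6)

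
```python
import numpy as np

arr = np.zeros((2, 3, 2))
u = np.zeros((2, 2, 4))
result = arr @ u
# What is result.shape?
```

(2, 3, 4)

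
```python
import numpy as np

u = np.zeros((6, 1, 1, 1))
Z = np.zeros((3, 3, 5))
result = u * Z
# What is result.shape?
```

(6, 3, 3, 5)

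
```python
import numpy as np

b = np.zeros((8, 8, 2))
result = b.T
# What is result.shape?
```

(2, 8, 8)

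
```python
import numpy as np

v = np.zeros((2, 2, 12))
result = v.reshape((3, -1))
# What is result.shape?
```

(3, 16)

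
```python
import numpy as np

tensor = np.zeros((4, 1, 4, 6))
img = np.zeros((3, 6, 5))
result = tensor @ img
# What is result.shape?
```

(4, 3, 4, 5)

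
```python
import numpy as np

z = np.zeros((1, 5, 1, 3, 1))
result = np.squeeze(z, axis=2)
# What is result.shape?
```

(1, 5, 3, 1)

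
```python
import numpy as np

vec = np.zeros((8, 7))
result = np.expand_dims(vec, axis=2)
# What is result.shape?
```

(8, 7, 1)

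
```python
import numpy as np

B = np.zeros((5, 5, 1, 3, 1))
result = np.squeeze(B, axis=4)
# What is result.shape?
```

(5, 5, 1, 3)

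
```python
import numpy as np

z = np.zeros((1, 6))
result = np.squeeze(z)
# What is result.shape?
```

(6,)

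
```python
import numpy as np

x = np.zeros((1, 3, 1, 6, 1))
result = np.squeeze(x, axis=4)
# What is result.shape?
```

(1, 3, 1, 6)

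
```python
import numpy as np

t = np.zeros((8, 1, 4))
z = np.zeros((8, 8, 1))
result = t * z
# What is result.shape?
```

(8, 8, 4)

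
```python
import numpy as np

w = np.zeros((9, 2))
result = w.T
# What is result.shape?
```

(2, 9)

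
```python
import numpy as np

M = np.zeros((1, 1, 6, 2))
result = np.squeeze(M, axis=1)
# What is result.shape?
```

(1, 6, 2)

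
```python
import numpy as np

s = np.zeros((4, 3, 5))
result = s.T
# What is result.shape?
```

(5, 3, 4)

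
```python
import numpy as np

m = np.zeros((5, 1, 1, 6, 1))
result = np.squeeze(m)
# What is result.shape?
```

(5, 6)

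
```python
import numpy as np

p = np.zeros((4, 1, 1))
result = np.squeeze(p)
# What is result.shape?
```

(4,)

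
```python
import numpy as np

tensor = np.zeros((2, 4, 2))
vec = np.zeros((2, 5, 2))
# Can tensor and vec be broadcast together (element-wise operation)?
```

No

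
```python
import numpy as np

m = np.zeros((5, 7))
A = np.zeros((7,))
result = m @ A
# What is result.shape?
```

(5,)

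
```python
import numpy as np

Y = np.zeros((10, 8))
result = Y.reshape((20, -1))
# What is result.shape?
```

(20, 4)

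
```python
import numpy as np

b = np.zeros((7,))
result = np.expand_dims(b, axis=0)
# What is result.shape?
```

(1, 7)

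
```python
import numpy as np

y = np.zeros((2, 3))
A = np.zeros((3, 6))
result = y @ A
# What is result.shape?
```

(2, 6)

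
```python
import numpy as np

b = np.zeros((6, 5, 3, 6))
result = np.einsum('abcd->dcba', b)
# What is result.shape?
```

(6, 3, 5, 6)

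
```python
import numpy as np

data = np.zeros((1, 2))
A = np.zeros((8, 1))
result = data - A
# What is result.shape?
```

(8, 2)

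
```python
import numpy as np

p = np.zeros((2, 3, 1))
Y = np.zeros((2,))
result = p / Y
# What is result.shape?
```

(2, 3, 2)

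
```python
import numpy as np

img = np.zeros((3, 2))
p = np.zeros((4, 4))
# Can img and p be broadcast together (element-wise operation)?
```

No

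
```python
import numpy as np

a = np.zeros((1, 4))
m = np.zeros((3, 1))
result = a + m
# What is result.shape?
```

(3, 4)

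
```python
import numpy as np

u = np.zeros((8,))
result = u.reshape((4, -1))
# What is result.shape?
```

(4, 2)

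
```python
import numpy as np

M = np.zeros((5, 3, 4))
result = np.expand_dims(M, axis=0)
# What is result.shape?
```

(1, 5, 3, 4)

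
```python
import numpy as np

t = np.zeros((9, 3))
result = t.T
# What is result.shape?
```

(3, 9)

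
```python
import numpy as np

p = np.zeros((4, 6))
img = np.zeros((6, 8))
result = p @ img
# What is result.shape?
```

(4, 8)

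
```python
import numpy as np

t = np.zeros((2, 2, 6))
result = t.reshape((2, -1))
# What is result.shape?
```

(2, 12)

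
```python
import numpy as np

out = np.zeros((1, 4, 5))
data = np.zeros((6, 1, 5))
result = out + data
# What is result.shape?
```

(6, 4, 5)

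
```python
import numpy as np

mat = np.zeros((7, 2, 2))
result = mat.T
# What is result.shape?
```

(2, 2, 7)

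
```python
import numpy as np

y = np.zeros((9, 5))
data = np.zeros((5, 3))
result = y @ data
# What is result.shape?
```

(9, 3)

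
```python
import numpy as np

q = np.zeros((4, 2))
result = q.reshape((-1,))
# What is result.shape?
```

(8,)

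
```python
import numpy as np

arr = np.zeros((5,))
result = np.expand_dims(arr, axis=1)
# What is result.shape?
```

(5, 1)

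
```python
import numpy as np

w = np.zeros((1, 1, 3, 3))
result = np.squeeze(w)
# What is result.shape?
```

(3, 3)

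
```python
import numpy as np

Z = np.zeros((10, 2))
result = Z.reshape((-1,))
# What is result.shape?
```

(20,)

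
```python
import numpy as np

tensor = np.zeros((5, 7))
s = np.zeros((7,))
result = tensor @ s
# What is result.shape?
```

(5,)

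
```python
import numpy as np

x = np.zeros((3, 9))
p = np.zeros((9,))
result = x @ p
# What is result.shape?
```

(3,)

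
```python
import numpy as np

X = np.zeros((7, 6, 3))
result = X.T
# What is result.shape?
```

(3, 6, 7)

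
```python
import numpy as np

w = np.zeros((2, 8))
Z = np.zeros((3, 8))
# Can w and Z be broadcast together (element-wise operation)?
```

No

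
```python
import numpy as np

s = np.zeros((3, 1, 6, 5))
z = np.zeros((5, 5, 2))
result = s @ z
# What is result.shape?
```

(3, 5, 6, 2)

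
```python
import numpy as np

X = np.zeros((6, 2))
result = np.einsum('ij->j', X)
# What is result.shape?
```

(2,)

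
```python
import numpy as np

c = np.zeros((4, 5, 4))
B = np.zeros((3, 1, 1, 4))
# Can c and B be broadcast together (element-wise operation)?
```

Yes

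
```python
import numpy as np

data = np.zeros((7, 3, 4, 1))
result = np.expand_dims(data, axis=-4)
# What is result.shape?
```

(7, 1, 3, 4, 1)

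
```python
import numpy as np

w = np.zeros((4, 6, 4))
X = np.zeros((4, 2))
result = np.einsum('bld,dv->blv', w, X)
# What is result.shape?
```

(4, 6, 2)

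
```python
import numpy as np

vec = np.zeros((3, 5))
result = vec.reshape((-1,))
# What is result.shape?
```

(15,)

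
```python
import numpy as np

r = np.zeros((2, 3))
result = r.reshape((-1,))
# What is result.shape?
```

(6,)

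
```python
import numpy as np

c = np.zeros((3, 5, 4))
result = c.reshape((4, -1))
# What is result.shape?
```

(4, 15)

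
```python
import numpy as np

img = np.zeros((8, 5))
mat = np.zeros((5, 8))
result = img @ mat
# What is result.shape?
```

(8, 8)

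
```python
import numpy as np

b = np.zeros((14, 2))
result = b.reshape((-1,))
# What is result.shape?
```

(28,)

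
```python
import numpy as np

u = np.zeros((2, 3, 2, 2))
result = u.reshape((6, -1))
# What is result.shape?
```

(6, 4)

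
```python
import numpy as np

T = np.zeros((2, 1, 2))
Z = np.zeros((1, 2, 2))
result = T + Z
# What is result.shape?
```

(2, 2, 2)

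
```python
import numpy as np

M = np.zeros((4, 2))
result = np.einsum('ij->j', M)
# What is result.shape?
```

(2,)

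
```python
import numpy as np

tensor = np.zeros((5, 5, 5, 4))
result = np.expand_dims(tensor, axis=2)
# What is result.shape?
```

(5, 5, 1, 5, 4)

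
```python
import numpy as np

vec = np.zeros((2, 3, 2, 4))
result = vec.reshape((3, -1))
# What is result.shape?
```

(3, 16)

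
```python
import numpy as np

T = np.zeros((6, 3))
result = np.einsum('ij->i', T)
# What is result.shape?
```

(6,)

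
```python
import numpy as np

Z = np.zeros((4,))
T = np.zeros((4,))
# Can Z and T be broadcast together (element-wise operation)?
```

Yes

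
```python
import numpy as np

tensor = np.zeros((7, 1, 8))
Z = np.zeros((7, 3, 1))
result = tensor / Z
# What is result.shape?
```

(7, 3, 8)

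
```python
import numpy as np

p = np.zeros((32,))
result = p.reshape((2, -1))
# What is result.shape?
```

(2, 16)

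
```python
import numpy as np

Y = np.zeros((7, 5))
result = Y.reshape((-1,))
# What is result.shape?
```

(35,)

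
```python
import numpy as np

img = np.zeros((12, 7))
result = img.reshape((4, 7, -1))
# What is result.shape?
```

(4, 7, 3)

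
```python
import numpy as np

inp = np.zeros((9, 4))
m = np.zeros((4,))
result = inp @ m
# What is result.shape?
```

(9,)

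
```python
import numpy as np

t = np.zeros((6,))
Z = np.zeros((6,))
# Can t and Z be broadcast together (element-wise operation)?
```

Yes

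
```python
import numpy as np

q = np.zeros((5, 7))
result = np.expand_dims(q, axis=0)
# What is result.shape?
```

(1, 5, 7)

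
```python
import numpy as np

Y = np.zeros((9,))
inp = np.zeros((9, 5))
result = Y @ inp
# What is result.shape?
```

(5,)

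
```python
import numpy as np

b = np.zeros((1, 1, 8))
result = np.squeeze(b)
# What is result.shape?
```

(8,)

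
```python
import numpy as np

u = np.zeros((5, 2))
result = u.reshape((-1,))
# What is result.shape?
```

(10,)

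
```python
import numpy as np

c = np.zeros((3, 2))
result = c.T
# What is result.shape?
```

(2, 3)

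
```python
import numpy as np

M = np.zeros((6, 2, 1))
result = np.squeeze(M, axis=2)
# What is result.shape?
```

(6, 2)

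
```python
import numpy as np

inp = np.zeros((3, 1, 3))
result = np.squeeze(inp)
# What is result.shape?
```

(3, 3)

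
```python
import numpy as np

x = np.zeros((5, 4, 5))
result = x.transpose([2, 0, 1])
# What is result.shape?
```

(5, 5, 4)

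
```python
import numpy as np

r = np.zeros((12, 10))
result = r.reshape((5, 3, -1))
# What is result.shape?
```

(5, 3, 8)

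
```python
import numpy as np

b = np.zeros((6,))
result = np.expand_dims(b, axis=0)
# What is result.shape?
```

(1, 6)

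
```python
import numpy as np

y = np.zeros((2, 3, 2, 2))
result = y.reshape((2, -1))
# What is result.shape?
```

(2, 12)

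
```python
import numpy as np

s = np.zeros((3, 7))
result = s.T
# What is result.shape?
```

(7, 3)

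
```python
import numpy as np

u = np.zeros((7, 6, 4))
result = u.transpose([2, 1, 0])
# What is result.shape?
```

(4, 6, 7)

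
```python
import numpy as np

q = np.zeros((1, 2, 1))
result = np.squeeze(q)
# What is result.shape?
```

(2,)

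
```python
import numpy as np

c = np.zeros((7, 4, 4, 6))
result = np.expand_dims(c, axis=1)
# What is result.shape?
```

(7, 1, 4, 4, 6)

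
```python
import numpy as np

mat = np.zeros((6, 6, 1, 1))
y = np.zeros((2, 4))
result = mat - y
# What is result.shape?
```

(6, 6, 2, 4)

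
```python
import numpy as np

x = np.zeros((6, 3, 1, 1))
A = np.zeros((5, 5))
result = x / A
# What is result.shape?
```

(6, 3, 5, 5)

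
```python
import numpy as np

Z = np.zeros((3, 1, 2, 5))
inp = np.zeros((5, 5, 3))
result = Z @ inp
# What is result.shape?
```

(3, 5, 2, 3)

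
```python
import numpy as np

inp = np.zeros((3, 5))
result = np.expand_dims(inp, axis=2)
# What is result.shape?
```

(3, 5, 1)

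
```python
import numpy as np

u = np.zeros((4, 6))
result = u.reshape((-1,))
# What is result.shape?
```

(24,)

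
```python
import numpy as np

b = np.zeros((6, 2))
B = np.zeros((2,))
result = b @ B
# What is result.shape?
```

(6,)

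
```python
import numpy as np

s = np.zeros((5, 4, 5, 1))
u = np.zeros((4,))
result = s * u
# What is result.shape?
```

(5, 4, 5, 4)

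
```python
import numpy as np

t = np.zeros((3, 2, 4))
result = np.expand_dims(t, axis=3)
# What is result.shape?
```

(3, 2, 4, 1)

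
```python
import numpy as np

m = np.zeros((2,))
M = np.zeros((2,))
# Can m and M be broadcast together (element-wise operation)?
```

Yes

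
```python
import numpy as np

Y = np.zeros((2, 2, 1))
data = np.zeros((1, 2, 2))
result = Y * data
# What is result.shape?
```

(2, 2, 2)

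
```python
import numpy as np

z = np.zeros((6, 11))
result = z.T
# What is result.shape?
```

(11, 6)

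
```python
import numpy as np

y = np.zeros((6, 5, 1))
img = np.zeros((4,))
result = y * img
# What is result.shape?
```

(6, 5, 4)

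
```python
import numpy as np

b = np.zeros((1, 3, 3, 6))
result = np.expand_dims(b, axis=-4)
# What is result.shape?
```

(1, 1, 3, 3, 6)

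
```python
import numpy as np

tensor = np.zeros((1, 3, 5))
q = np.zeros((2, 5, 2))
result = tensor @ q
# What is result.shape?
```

(2, 3, 2)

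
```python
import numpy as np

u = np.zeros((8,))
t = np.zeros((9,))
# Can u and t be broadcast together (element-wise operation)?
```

No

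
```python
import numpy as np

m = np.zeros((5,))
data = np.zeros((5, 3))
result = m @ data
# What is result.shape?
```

(3,)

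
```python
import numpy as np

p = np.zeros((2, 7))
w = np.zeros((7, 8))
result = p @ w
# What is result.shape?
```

(2, 8)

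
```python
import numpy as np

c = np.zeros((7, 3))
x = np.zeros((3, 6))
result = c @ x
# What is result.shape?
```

(7, 6)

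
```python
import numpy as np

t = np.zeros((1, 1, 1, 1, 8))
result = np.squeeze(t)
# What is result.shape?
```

(8,)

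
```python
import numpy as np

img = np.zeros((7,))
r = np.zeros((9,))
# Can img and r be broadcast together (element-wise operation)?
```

No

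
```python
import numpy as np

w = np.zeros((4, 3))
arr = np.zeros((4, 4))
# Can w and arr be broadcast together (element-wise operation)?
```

No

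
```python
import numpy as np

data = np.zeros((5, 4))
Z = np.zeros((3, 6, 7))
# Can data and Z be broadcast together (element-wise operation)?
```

No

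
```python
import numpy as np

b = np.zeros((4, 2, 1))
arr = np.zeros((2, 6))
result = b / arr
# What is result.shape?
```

(4, 2, 6)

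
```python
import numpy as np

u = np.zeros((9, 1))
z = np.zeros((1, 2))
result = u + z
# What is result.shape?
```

(9, 2)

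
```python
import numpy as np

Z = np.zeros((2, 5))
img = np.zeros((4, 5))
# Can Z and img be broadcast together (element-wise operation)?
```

No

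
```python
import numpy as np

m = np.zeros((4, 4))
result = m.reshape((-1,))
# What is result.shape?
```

(16,)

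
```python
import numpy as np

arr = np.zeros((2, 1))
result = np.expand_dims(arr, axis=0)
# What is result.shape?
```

(1, 2, 1)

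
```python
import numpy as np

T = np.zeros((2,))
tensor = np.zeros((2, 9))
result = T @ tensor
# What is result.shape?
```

(9,)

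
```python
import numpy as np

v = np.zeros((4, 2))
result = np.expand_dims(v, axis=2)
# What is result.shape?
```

(4, 2, 1)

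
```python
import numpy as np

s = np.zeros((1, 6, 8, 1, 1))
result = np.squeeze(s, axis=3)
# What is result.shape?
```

(1, 6, 8, 1)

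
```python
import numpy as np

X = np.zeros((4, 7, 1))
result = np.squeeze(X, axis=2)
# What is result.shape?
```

(4, 7)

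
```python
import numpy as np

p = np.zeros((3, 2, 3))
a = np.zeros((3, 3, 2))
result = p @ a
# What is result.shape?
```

(3, 2, 2)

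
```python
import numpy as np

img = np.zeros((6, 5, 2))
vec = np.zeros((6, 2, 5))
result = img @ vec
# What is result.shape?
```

(6, 5, 5)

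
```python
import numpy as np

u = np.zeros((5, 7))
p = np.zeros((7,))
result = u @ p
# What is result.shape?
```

(5,)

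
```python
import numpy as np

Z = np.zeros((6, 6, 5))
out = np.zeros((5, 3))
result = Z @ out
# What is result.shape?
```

(6, 6, 3)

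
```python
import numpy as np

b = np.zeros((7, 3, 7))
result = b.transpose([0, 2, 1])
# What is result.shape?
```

(7, 7, 3)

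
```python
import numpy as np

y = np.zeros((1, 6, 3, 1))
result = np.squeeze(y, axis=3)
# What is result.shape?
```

(1, 6, 3)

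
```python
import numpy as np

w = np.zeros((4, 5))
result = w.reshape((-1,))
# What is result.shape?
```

(20,)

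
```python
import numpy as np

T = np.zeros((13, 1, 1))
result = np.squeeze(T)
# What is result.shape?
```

(13,)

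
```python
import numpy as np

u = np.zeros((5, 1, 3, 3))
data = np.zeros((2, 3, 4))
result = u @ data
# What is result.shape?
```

(5, 2, 3, 4)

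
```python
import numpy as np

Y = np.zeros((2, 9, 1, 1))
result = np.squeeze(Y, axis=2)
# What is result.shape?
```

(2, 9, 1)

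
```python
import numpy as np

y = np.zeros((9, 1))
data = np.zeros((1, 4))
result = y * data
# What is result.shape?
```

(9, 4)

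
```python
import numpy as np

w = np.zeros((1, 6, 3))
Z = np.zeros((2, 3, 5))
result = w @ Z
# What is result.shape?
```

(2, 6, 5)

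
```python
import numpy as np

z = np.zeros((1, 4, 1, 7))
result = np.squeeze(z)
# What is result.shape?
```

(4, 7)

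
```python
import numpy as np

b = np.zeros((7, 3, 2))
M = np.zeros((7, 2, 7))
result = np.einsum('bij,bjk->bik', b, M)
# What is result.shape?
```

(7, 3, 7)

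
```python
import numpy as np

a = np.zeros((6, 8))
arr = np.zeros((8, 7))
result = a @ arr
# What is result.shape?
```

(6, 7)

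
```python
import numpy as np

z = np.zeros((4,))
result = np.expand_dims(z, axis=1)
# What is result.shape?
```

(4, 1)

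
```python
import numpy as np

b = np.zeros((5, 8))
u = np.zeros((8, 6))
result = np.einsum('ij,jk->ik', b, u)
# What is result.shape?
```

(5, 6)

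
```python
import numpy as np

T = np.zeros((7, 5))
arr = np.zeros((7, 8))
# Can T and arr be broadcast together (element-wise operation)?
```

No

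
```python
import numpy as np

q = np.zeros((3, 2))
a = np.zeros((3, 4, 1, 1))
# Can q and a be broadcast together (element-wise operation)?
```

Yes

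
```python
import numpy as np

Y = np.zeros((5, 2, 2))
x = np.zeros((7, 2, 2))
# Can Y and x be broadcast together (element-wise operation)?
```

No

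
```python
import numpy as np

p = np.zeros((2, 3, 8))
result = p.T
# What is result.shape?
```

(8, 3, 2)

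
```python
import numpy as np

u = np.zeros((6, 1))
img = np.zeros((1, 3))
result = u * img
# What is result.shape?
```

(6, 3)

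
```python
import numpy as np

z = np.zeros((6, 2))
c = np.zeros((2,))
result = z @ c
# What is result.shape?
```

(6,)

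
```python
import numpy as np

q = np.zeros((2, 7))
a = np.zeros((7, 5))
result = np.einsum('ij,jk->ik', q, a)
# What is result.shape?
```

(2, 5)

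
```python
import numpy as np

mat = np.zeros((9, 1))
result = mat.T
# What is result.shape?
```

(1, 9)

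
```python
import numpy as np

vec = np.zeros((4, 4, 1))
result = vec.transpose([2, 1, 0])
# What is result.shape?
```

(1, 4, 4)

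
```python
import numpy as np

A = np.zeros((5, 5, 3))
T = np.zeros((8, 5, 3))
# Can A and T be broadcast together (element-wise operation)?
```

No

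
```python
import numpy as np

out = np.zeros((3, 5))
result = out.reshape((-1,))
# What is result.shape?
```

(15,)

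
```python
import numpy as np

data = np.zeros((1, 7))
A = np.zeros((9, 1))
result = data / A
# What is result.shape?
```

(9, 7)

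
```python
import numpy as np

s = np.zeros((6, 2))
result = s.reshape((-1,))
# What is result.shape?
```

(12,)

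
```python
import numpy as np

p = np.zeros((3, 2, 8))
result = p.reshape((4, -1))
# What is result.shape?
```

(4, 12)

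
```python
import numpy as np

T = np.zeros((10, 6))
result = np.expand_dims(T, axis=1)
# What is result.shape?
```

(10, 1, 6)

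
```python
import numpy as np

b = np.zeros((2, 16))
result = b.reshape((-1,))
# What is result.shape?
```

(32,)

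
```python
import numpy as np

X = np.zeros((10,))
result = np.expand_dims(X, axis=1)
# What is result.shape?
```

(10, 1)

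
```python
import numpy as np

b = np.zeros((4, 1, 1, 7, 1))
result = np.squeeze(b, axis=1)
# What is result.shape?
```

(4, 1, 7, 1)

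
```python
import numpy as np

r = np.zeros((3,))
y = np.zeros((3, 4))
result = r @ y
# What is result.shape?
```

(4,)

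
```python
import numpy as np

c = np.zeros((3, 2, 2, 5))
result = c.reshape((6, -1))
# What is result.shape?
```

(6, 10)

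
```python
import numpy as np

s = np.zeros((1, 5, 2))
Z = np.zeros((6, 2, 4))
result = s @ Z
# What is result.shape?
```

(6, 5, 4)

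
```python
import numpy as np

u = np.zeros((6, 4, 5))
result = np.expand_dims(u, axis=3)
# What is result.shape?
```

(6, 4, 5, 1)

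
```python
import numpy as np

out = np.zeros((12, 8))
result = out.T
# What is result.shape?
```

(8, 12)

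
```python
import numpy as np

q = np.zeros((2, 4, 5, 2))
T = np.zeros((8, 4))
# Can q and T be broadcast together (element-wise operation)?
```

No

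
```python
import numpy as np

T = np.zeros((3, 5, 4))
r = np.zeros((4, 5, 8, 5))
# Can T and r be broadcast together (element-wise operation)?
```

No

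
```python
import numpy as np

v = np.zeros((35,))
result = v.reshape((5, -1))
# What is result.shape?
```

(5, 7)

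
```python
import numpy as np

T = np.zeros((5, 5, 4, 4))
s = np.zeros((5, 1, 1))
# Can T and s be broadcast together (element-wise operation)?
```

Yes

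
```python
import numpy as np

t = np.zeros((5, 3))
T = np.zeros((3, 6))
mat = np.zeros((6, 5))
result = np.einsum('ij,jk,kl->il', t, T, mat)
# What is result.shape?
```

(5, 5)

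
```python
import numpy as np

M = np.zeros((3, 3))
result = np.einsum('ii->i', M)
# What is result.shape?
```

(3,)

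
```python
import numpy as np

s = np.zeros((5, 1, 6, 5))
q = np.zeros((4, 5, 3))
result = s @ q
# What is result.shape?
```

(5, 4, 6, 3)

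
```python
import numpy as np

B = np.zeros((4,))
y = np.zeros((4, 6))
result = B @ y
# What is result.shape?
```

(6,)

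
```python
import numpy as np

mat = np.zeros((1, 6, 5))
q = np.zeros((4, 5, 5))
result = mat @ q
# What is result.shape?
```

(4, 6, 5)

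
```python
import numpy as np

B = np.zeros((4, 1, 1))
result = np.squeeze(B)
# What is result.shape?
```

(4,)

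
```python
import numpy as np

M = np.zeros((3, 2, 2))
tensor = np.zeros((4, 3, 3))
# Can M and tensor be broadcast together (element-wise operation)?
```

No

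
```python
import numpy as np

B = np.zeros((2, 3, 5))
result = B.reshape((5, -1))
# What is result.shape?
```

(5, 6)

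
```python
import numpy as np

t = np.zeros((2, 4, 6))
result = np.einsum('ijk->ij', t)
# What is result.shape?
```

(2, 4)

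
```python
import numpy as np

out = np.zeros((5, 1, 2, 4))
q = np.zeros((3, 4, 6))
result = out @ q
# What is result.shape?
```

(5, 3, 2, 6)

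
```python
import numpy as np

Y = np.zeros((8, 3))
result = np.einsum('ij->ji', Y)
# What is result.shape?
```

(3, 8)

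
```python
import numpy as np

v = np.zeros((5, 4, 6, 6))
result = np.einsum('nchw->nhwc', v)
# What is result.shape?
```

(5, 6, 6, 4)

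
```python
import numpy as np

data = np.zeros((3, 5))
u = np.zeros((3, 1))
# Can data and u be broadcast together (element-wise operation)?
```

Yes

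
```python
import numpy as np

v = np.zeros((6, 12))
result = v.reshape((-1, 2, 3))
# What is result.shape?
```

(12, 2, 3)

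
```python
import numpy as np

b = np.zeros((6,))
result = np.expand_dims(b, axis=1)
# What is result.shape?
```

(6, 1)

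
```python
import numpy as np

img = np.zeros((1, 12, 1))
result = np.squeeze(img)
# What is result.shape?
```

(12,)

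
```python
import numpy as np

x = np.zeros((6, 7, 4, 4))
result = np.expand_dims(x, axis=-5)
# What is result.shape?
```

(1, 6, 7, 4, 4)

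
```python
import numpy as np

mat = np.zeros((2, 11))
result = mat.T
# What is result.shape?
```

(11, 2)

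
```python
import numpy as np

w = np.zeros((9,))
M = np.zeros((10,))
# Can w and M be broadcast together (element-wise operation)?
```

No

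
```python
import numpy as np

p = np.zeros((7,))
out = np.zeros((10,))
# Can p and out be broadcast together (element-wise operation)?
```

No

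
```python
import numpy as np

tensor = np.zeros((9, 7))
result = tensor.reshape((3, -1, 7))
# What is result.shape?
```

(3, 3, 7)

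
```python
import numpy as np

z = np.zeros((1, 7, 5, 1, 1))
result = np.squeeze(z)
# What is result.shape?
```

(7, 5)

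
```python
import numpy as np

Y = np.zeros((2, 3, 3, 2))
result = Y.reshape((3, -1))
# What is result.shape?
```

(3, 12)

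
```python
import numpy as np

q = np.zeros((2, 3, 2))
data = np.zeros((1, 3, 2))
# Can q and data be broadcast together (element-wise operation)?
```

Yes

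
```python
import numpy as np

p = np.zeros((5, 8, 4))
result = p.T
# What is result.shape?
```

(4, 8, 5)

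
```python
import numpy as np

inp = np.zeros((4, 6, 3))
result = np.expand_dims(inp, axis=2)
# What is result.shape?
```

(4, 6, 1, 3)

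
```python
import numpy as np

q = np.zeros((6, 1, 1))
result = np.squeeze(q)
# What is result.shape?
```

(6,)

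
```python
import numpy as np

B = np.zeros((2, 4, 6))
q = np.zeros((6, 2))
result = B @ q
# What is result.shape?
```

(2, 4, 2)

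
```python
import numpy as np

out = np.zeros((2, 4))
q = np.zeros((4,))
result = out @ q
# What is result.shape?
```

(2,)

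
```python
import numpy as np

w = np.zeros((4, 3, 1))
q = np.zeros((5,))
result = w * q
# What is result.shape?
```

(4, 3, 5)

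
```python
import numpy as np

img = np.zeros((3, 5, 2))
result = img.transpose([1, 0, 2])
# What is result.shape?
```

(5, 3, 2)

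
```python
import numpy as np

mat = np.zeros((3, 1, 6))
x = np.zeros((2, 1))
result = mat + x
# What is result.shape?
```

(3, 2, 6)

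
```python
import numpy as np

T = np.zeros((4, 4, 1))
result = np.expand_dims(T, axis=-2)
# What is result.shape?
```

(4, 4, 1, 1)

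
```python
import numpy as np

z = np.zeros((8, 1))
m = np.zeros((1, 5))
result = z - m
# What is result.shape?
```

(8, 5)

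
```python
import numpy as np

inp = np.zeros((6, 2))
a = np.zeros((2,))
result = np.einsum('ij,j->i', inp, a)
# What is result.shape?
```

(6,)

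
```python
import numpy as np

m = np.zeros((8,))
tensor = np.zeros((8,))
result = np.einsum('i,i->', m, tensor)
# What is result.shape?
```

()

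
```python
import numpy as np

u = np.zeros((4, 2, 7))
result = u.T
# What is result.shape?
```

(7, 2, 4)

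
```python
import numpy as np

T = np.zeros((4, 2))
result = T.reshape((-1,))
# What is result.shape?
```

(8,)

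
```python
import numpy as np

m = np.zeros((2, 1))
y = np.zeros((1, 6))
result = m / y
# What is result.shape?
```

(2, 6)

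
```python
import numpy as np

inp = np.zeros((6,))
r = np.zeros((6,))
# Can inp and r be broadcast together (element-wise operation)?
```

Yes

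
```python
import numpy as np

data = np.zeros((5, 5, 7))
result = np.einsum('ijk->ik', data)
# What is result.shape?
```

(5, 7)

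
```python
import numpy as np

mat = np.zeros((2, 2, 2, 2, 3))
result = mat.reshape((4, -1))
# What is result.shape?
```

(4, 12)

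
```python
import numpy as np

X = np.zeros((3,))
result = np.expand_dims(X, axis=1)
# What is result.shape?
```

(3, 1)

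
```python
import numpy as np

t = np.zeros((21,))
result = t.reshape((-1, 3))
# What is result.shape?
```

(7, 3)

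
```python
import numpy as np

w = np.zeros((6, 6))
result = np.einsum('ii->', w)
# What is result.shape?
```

()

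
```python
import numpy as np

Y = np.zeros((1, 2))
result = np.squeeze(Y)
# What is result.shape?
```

(2,)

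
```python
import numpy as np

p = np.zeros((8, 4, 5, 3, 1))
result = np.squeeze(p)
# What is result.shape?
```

(8, 4, 5, 3)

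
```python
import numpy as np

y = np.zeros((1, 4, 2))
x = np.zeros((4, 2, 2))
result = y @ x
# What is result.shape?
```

(4, 4, 2)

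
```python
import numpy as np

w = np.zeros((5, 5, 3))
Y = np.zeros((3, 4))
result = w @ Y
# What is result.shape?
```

(5, 5, 4)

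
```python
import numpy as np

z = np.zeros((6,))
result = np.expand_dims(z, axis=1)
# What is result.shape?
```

(6, 1)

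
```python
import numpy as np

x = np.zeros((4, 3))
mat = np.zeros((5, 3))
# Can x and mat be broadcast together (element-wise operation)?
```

No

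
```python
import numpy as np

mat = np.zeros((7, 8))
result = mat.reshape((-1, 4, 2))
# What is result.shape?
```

(7, 4, 2)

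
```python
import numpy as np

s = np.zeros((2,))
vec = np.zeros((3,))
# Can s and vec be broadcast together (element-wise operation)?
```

No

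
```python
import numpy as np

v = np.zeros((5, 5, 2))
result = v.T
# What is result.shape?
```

(2, 5, 5)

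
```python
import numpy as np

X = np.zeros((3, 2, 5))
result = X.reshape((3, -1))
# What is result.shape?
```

(3, 10)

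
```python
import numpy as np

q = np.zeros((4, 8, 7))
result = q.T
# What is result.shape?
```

(7, 8, 4)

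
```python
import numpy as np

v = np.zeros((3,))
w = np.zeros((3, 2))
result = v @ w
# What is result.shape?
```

(2,)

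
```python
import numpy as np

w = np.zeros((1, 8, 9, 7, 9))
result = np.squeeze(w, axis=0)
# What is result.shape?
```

(8, 9, 7, 9)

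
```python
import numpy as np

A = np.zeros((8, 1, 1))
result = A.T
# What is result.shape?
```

(1, 1, 8)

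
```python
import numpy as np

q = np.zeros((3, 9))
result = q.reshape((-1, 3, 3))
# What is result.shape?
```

(3, 3, 3)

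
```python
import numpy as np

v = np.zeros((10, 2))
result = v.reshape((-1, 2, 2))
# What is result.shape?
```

(5, 2, 2)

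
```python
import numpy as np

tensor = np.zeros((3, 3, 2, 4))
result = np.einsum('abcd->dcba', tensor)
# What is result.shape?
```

(4, 2, 3, 3)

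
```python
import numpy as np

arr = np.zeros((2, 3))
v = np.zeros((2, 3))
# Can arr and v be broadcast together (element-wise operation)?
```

Yes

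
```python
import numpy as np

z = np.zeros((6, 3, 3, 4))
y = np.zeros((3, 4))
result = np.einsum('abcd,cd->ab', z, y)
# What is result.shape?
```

(6, 3)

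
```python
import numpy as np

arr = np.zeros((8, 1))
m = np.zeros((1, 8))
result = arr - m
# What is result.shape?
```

(8, 8)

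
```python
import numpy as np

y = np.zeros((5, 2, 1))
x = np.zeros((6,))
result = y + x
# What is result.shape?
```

(5, 2, 6)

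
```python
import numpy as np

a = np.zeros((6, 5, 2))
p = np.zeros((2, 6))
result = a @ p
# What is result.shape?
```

(6, 5, 6)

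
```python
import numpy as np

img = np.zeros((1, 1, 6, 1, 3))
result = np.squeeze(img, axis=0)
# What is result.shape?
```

(1, 6, 1, 3)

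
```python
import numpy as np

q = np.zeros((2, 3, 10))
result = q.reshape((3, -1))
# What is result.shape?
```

(3, 20)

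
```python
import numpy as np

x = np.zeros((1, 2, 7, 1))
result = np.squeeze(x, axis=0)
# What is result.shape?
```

(2, 7, 1)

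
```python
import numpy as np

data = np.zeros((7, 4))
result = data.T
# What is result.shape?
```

(4, 7)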